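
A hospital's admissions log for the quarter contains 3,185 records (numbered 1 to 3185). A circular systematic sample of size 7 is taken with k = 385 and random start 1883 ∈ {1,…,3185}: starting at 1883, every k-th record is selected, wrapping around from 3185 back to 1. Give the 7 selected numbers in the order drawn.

Selection 1: 1883
Selection 2: 1883 + 385 = 2268
Selection 3: 2268 + 385 = 2653
Selection 4: 2653 + 385 = 3038
Selection 5: 3038 + 385 = 3423 → 3423 − 3185 = 238
Selection 6: 238 + 385 = 623
Selection 7: 623 + 385 = 1008

1883, 2268, 2653, 3038, 238, 623, 1008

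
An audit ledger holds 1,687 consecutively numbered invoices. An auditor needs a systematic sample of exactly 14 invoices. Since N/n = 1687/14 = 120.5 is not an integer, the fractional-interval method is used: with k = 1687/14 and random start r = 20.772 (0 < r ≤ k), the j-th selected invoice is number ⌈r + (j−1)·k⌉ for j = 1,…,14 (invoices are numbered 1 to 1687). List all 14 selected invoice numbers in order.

j=1: r + 0k = 20.772 → ⌈·⌉ = 21
j=2: r + 1k = 141.272 → ⌈·⌉ = 142
j=3: r + 2k = 261.772 → ⌈·⌉ = 262
j=4: r + 3k = 382.272 → ⌈·⌉ = 383
j=5: r + 4k = 502.772 → ⌈·⌉ = 503
j=6: r + 5k = 623.272 → ⌈·⌉ = 624
j=7: r + 6k = 743.772 → ⌈·⌉ = 744
j=8: r + 7k = 864.272 → ⌈·⌉ = 865
j=9: r + 8k = 984.772 → ⌈·⌉ = 985
j=10: r + 9k = 1105.272 → ⌈·⌉ = 1106
j=11: r + 10k = 1225.772 → ⌈·⌉ = 1226
j=12: r + 11k = 1346.272 → ⌈·⌉ = 1347
j=13: r + 12k = 1466.772 → ⌈·⌉ = 1467
j=14: r + 13k = 1587.272 → ⌈·⌉ = 1588

21, 142, 262, 383, 503, 624, 744, 865, 985, 1106, 1226, 1347, 1467, 1588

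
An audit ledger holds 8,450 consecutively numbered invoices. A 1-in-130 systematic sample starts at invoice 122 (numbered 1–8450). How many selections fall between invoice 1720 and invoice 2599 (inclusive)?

7

k = 130
First selection ≥ 1720: 122 + ⌈(1720−122)/130⌉·130 = 122 + 13×130 = 1812
Last selection ≤ 2599: 122 + ⌊(2599−122)/130⌋·130 = 122 + 19×130 = 2592
Count = 19 − 13 + 1 = 7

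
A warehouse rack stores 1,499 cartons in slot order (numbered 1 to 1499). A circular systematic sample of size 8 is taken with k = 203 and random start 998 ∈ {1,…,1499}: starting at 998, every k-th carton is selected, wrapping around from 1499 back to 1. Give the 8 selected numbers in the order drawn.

998, 1201, 1404, 108, 311, 514, 717, 920

Selection 1: 998
Selection 2: 998 + 203 = 1201
Selection 3: 1201 + 203 = 1404
Selection 4: 1404 + 203 = 1607 → 1607 − 1499 = 108
Selection 5: 108 + 203 = 311
Selection 6: 311 + 203 = 514
Selection 7: 514 + 203 = 717
Selection 8: 717 + 203 = 920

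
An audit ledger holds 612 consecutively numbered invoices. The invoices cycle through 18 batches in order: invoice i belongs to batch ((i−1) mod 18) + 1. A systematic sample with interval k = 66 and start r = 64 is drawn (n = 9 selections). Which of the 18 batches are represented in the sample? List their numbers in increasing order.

Consecutive selections differ by k = 66, so their batch numbers differ by 66 mod 18 = 12.
gcd(66, 18) = 6, so the sample visits 18/6 = 3 distinct residues mod 18.
Start 64 is batch 10; the batches hit are 4, 10, 16.

4, 10, 16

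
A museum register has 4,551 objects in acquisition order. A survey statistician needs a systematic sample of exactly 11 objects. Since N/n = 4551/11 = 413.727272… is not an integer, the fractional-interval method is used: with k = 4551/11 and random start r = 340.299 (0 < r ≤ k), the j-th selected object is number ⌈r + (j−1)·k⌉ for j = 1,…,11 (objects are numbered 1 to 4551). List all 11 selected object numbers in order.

341, 755, 1168, 1582, 1996, 2409, 2823, 3237, 3651, 4064, 4478

j=1: r + 0k = 340.299 → ⌈·⌉ = 341
j=2: r + 1k = 754.026272… → ⌈·⌉ = 755
j=3: r + 2k = 1167.753545… → ⌈·⌉ = 1168
j=4: r + 3k = 1581.480818… → ⌈·⌉ = 1582
j=5: r + 4k = 1995.208090… → ⌈·⌉ = 1996
j=6: r + 5k = 2408.935363… → ⌈·⌉ = 2409
j=7: r + 6k = 2822.662636… → ⌈·⌉ = 2823
j=8: r + 7k = 3236.389909… → ⌈·⌉ = 3237
j=9: r + 8k = 3650.117181… → ⌈·⌉ = 3651
j=10: r + 9k = 4063.844454… → ⌈·⌉ = 4064
j=11: r + 10k = 4477.571727… → ⌈·⌉ = 4478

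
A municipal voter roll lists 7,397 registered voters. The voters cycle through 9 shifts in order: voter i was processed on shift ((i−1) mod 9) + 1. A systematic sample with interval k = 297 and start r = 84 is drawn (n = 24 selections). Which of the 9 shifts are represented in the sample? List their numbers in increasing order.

3

Consecutive selections differ by k = 297, so their shift numbers differ by 297 mod 9 = 0.
gcd(297, 9) = 9, so the sample visits 9/9 = 1 distinct residues mod 9.
Start 84 is shift 3; the shifts hit are 3.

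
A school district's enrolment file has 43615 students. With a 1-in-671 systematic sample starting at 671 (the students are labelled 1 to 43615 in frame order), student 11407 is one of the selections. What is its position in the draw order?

17

k = 671
position = (11407 − 671)/671 + 1 = 10736/671 + 1 = 16 + 1 = 17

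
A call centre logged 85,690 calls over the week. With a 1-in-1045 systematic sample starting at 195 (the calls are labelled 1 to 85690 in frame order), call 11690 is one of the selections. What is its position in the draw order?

k = 1045
position = (11690 − 195)/1045 + 1 = 11495/1045 + 1 = 11 + 1 = 12

12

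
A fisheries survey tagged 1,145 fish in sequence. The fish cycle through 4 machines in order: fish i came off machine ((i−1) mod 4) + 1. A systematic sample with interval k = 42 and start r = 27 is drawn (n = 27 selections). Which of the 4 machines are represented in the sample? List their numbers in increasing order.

1, 3

Consecutive selections differ by k = 42, so their machine numbers differ by 42 mod 4 = 2.
gcd(42, 4) = 2, so the sample visits 4/2 = 2 distinct residues mod 4.
Start 27 is machine 3; the machines hit are 1, 3.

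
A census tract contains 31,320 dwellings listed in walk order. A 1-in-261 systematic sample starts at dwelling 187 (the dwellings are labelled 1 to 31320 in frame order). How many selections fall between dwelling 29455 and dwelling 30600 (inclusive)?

4

k = 261
First selection ≥ 29455: 187 + ⌈(29455−187)/261⌉·261 = 187 + 113×261 = 29680
Last selection ≤ 30600: 187 + ⌊(30600−187)/261⌋·261 = 187 + 116×261 = 30463
Count = 116 − 113 + 1 = 4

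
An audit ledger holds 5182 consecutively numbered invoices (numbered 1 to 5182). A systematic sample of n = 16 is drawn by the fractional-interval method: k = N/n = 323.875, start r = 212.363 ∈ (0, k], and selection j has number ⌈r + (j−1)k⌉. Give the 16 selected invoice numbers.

213, 537, 861, 1184, 1508, 1832, 2156, 2480, 2804, 3128, 3452, 3775, 4099, 4423, 4747, 5071

j=1: r + 0k = 212.363 → ⌈·⌉ = 213
j=2: r + 1k = 536.238 → ⌈·⌉ = 537
j=3: r + 2k = 860.113 → ⌈·⌉ = 861
j=4: r + 3k = 1183.988 → ⌈·⌉ = 1184
j=5: r + 4k = 1507.863 → ⌈·⌉ = 1508
j=6: r + 5k = 1831.738 → ⌈·⌉ = 1832
j=7: r + 6k = 2155.613 → ⌈·⌉ = 2156
j=8: r + 7k = 2479.488 → ⌈·⌉ = 2480
j=9: r + 8k = 2803.363 → ⌈·⌉ = 2804
j=10: r + 9k = 3127.238 → ⌈·⌉ = 3128
j=11: r + 10k = 3451.113 → ⌈·⌉ = 3452
j=12: r + 11k = 3774.988 → ⌈·⌉ = 3775
j=13: r + 12k = 4098.863 → ⌈·⌉ = 4099
j=14: r + 13k = 4422.738 → ⌈·⌉ = 4423
j=15: r + 14k = 4746.613 → ⌈·⌉ = 4747
j=16: r + 15k = 5070.488 → ⌈·⌉ = 5071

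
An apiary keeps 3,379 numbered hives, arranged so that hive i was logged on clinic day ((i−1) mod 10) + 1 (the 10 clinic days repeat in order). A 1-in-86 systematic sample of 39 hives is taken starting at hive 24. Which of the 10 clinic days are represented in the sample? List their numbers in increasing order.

2, 4, 6, 8, 10

Consecutive selections differ by k = 86, so their clinic day numbers differ by 86 mod 10 = 6.
gcd(86, 10) = 2, so the sample visits 10/2 = 5 distinct residues mod 10.
Start 24 is clinic day 4; the clinic days hit are 2, 4, 6, 8, 10.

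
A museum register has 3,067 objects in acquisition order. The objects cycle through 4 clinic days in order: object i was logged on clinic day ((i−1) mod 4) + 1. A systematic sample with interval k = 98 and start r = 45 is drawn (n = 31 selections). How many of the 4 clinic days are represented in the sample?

2

Consecutive selections differ by k = 98, so their clinic day numbers differ by 98 mod 4 = 2.
gcd(98, 4) = 2, so the sample visits 4/2 = 2 distinct residues mod 4.
Start 45 is clinic day 1; the clinic days hit are 1, 3.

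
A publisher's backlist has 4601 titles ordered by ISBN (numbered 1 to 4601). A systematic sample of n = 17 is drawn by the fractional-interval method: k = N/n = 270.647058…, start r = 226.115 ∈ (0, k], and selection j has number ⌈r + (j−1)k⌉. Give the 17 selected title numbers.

227, 497, 768, 1039, 1309, 1580, 1850, 2121, 2392, 2662, 2933, 3204, 3474, 3745, 4016, 4286, 4557

j=1: r + 0k = 226.115 → ⌈·⌉ = 227
j=2: r + 1k = 496.762058… → ⌈·⌉ = 497
j=3: r + 2k = 767.409117… → ⌈·⌉ = 768
j=4: r + 3k = 1038.056176… → ⌈·⌉ = 1039
j=5: r + 4k = 1308.703235… → ⌈·⌉ = 1309
j=6: r + 5k = 1579.350294… → ⌈·⌉ = 1580
j=7: r + 6k = 1849.997352… → ⌈·⌉ = 1850
j=8: r + 7k = 2120.644411… → ⌈·⌉ = 2121
j=9: r + 8k = 2391.291470… → ⌈·⌉ = 2392
j=10: r + 9k = 2661.938529… → ⌈·⌉ = 2662
j=11: r + 10k = 2932.585588… → ⌈·⌉ = 2933
j=12: r + 11k = 3203.232647… → ⌈·⌉ = 3204
j=13: r + 12k = 3473.879705… → ⌈·⌉ = 3474
j=14: r + 13k = 3744.526764… → ⌈·⌉ = 3745
j=15: r + 14k = 4015.173823… → ⌈·⌉ = 4016
j=16: r + 15k = 4285.820882… → ⌈·⌉ = 4286
j=17: r + 16k = 4556.467941… → ⌈·⌉ = 4557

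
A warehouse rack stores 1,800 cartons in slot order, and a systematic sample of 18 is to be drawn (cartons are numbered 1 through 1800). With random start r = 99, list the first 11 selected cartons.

k = N/n = 1800/18 = 100
carton 1: 99
carton 2: 99 + 100 = 199
carton 3: 199 + 100 = 299
carton 4: 299 + 100 = 399
carton 5: 399 + 100 = 499
carton 6: 499 + 100 = 599
carton 7: 599 + 100 = 699
carton 8: 699 + 100 = 799
carton 9: 799 + 100 = 899
carton 10: 899 + 100 = 999
carton 11: 999 + 100 = 1099

99, 199, 299, 399, 499, 599, 699, 799, 899, 999, 1099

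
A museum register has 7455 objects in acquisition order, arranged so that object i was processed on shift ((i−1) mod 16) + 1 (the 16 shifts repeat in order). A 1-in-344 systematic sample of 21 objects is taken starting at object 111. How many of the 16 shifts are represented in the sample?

Consecutive selections differ by k = 344, so their shift numbers differ by 344 mod 16 = 8.
gcd(344, 16) = 8, so the sample visits 16/8 = 2 distinct residues mod 16.
Start 111 is shift 15; the shifts hit are 7, 15.

2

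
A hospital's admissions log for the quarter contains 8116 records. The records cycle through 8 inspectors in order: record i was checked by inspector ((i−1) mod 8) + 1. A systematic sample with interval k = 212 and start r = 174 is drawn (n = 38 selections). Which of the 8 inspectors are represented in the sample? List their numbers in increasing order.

2, 6

Consecutive selections differ by k = 212, so their inspector numbers differ by 212 mod 8 = 4.
gcd(212, 8) = 4, so the sample visits 8/4 = 2 distinct residues mod 8.
Start 174 is inspector 6; the inspectors hit are 2, 6.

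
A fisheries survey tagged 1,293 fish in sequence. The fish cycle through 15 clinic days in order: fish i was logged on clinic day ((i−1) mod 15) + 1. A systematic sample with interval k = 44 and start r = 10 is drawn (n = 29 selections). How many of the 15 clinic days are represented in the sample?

15

Consecutive selections differ by k = 44, so their clinic day numbers differ by 44 mod 15 = 14.
gcd(44, 15) = 1, so the sample visits 15/1 = 15 distinct residues mod 15.
Start 10 is clinic day 10; the clinic days hit are 1, 2, 3, 4, 5, 6, 7, 8, 9, 10, 11, 12, 13, 14, 15.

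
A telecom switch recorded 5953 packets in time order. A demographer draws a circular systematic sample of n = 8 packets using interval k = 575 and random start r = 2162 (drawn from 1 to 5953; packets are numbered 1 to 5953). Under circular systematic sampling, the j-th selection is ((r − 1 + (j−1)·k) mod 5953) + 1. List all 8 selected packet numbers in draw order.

2162, 2737, 3312, 3887, 4462, 5037, 5612, 234

Selection 1: 2162
Selection 2: 2162 + 575 = 2737
Selection 3: 2737 + 575 = 3312
Selection 4: 3312 + 575 = 3887
Selection 5: 3887 + 575 = 4462
Selection 6: 4462 + 575 = 5037
Selection 7: 5037 + 575 = 5612
Selection 8: 5612 + 575 = 6187 → 6187 − 5953 = 234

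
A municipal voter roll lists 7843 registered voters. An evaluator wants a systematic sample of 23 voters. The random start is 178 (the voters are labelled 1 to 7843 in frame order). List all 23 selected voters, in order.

k = N/n = 7843/23 = 341
voter 1: 178
voter 2: 178 + 341 = 519
voter 3: 519 + 341 = 860
voter 4: 860 + 341 = 1201
voter 5: 1201 + 341 = 1542
voter 6: 1542 + 341 = 1883
voter 7: 1883 + 341 = 2224
voter 8: 2224 + 341 = 2565
voter 9: 2565 + 341 = 2906
voter 10: 2906 + 341 = 3247
voter 11: 3247 + 341 = 3588
voter 12: 3588 + 341 = 3929
voter 13: 3929 + 341 = 4270
voter 14: 4270 + 341 = 4611
voter 15: 4611 + 341 = 4952
voter 16: 4952 + 341 = 5293
voter 17: 5293 + 341 = 5634
voter 18: 5634 + 341 = 5975
voter 19: 5975 + 341 = 6316
voter 20: 6316 + 341 = 6657
voter 21: 6657 + 341 = 6998
voter 22: 6998 + 341 = 7339
voter 23: 7339 + 341 = 7680

178, 519, 860, 1201, 1542, 1883, 2224, 2565, 2906, 3247, 3588, 3929, 4270, 4611, 4952, 5293, 5634, 5975, 6316, 6657, 6998, 7339, 7680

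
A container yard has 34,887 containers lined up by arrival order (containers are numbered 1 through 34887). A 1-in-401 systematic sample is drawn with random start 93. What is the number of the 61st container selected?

24153

k = 401
61st selection = r + (61−1)·k = 93 + 60×401 = 93 + 24060 = 24153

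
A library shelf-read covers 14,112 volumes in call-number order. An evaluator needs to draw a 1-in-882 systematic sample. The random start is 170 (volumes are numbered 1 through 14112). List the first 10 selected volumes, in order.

volume 1: 170
volume 2: 170 + 882 = 1052
volume 3: 1052 + 882 = 1934
volume 4: 1934 + 882 = 2816
volume 5: 2816 + 882 = 3698
volume 6: 3698 + 882 = 4580
volume 7: 4580 + 882 = 5462
volume 8: 5462 + 882 = 6344
volume 9: 6344 + 882 = 7226
volume 10: 7226 + 882 = 8108

170, 1052, 1934, 2816, 3698, 4580, 5462, 6344, 7226, 8108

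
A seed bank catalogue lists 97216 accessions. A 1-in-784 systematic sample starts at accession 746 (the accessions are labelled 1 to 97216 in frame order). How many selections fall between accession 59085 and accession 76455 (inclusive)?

22

k = 784
First selection ≥ 59085: 746 + ⌈(59085−746)/784⌉·784 = 746 + 75×784 = 59546
Last selection ≤ 76455: 746 + ⌊(76455−746)/784⌋·784 = 746 + 96×784 = 76010
Count = 96 − 75 + 1 = 22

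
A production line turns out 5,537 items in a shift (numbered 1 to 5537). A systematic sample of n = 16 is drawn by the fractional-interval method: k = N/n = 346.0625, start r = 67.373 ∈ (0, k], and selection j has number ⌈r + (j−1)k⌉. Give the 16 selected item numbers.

j=1: r + 0k = 67.373 → ⌈·⌉ = 68
j=2: r + 1k = 413.4355 → ⌈·⌉ = 414
j=3: r + 2k = 759.498 → ⌈·⌉ = 760
j=4: r + 3k = 1105.5605 → ⌈·⌉ = 1106
j=5: r + 4k = 1451.623 → ⌈·⌉ = 1452
j=6: r + 5k = 1797.6855 → ⌈·⌉ = 1798
j=7: r + 6k = 2143.748 → ⌈·⌉ = 2144
j=8: r + 7k = 2489.8105 → ⌈·⌉ = 2490
j=9: r + 8k = 2835.873 → ⌈·⌉ = 2836
j=10: r + 9k = 3181.9355 → ⌈·⌉ = 3182
j=11: r + 10k = 3527.998 → ⌈·⌉ = 3528
j=12: r + 11k = 3874.0605 → ⌈·⌉ = 3875
j=13: r + 12k = 4220.123 → ⌈·⌉ = 4221
j=14: r + 13k = 4566.1855 → ⌈·⌉ = 4567
j=15: r + 14k = 4912.248 → ⌈·⌉ = 4913
j=16: r + 15k = 5258.3105 → ⌈·⌉ = 5259

68, 414, 760, 1106, 1452, 1798, 2144, 2490, 2836, 3182, 3528, 3875, 4221, 4567, 4913, 5259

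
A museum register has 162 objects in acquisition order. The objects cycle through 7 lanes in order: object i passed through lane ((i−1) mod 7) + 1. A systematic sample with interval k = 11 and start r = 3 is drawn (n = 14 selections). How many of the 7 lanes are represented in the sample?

7

Consecutive selections differ by k = 11, so their lane numbers differ by 11 mod 7 = 4.
gcd(11, 7) = 1, so the sample visits 7/1 = 7 distinct residues mod 7.
Start 3 is lane 3; the lanes hit are 1, 2, 3, 4, 5, 6, 7.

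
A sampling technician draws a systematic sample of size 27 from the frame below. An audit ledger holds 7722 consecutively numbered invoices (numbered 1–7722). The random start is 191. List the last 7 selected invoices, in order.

5911, 6197, 6483, 6769, 7055, 7341, 7627

k = N/n = 7722/27 = 286
21st selection = 191 + 20×286 = 5911
22nd: 5911 + 286 = 6197
23rd: 6197 + 286 = 6483
24th: 6483 + 286 = 6769
25th: 6769 + 286 = 7055
26th: 7055 + 286 = 7341
27th: 7341 + 286 = 7627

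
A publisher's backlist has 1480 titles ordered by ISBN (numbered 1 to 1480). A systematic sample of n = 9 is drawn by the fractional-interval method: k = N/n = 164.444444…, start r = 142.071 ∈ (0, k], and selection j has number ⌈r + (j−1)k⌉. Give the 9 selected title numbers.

j=1: r + 0k = 142.071 → ⌈·⌉ = 143
j=2: r + 1k = 306.515444… → ⌈·⌉ = 307
j=3: r + 2k = 470.959888… → ⌈·⌉ = 471
j=4: r + 3k = 635.404333… → ⌈·⌉ = 636
j=5: r + 4k = 799.848777… → ⌈·⌉ = 800
j=6: r + 5k = 964.293222… → ⌈·⌉ = 965
j=7: r + 6k = 1128.737666… → ⌈·⌉ = 1129
j=8: r + 7k = 1293.182111… → ⌈·⌉ = 1294
j=9: r + 8k = 1457.626555… → ⌈·⌉ = 1458

143, 307, 471, 636, 800, 965, 1129, 1294, 1458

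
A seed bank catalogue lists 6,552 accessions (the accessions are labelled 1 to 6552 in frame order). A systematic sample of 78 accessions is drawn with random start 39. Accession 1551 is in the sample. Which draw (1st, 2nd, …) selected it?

k = 6552/78 = 84
position = (1551 − 39)/84 + 1 = 1512/84 + 1 = 18 + 1 = 19

19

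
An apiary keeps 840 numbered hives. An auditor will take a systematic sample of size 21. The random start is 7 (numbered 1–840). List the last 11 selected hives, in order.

k = N/n = 840/21 = 40
11th selection = 7 + 10×40 = 407
12th: 407 + 40 = 447
13th: 447 + 40 = 487
14th: 487 + 40 = 527
15th: 527 + 40 = 567
16th: 567 + 40 = 607
17th: 607 + 40 = 647
18th: 647 + 40 = 687
19th: 687 + 40 = 727
20th: 727 + 40 = 767
21st: 767 + 40 = 807

407, 447, 487, 527, 567, 607, 647, 687, 727, 767, 807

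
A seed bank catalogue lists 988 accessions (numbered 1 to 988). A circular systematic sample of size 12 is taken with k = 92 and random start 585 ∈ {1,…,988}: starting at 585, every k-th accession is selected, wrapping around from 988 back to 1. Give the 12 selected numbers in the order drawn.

Selection 1: 585
Selection 2: 585 + 92 = 677
Selection 3: 677 + 92 = 769
Selection 4: 769 + 92 = 861
Selection 5: 861 + 92 = 953
Selection 6: 953 + 92 = 1045 → 1045 − 988 = 57
Selection 7: 57 + 92 = 149
Selection 8: 149 + 92 = 241
Selection 9: 241 + 92 = 333
Selection 10: 333 + 92 = 425
Selection 11: 425 + 92 = 517
Selection 12: 517 + 92 = 609

585, 677, 769, 861, 953, 57, 149, 241, 333, 425, 517, 609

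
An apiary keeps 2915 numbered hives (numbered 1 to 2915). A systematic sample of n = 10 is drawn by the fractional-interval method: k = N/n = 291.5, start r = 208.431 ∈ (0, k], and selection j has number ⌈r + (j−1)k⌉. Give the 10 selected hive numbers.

j=1: r + 0k = 208.431 → ⌈·⌉ = 209
j=2: r + 1k = 499.931 → ⌈·⌉ = 500
j=3: r + 2k = 791.431 → ⌈·⌉ = 792
j=4: r + 3k = 1082.931 → ⌈·⌉ = 1083
j=5: r + 4k = 1374.431 → ⌈·⌉ = 1375
j=6: r + 5k = 1665.931 → ⌈·⌉ = 1666
j=7: r + 6k = 1957.431 → ⌈·⌉ = 1958
j=8: r + 7k = 2248.931 → ⌈·⌉ = 2249
j=9: r + 8k = 2540.431 → ⌈·⌉ = 2541
j=10: r + 9k = 2831.931 → ⌈·⌉ = 2832

209, 500, 792, 1083, 1375, 1666, 1958, 2249, 2541, 2832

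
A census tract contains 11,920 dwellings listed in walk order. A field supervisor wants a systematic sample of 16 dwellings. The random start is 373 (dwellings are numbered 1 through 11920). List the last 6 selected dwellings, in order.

7823, 8568, 9313, 10058, 10803, 11548

k = N/n = 11920/16 = 745
11th selection = 373 + 10×745 = 7823
12th: 7823 + 745 = 8568
13th: 8568 + 745 = 9313
14th: 9313 + 745 = 10058
15th: 10058 + 745 = 10803
16th: 10803 + 745 = 11548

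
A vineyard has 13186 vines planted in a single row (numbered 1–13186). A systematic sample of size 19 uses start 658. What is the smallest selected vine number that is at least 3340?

k = 13186/19 = 694
Steps past start: ⌈(3340 − 658)/694⌉ = ⌈2682/694⌉ = 4
Selected vine: 658 + 4×694 = 3434

3434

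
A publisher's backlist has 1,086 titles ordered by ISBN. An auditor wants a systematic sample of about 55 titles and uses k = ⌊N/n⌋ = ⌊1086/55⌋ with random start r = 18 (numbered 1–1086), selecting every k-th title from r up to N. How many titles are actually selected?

57

k = ⌊1086/55⌋ = 19
Achieved size = ⌊(1086 − 18)/19⌋ + 1 = ⌊1068/19⌋ + 1 = 56 + 1 = 57
(last selection: 18 + 56×19 = 1082 ≤ 1086; next would be 1101 > 1086)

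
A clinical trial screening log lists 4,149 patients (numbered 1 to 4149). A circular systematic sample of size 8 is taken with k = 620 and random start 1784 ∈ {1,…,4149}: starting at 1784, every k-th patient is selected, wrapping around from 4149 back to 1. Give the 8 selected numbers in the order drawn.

Selection 1: 1784
Selection 2: 1784 + 620 = 2404
Selection 3: 2404 + 620 = 3024
Selection 4: 3024 + 620 = 3644
Selection 5: 3644 + 620 = 4264 → 4264 − 4149 = 115
Selection 6: 115 + 620 = 735
Selection 7: 735 + 620 = 1355
Selection 8: 1355 + 620 = 1975

1784, 2404, 3024, 3644, 115, 735, 1355, 1975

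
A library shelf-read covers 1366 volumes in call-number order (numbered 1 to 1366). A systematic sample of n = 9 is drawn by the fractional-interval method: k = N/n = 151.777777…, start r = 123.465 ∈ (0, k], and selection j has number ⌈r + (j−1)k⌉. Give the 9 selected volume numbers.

j=1: r + 0k = 123.465 → ⌈·⌉ = 124
j=2: r + 1k = 275.242777… → ⌈·⌉ = 276
j=3: r + 2k = 427.020555… → ⌈·⌉ = 428
j=4: r + 3k = 578.798333… → ⌈·⌉ = 579
j=5: r + 4k = 730.576111… → ⌈·⌉ = 731
j=6: r + 5k = 882.353888… → ⌈·⌉ = 883
j=7: r + 6k = 1034.131666… → ⌈·⌉ = 1035
j=8: r + 7k = 1185.909444… → ⌈·⌉ = 1186
j=9: r + 8k = 1337.687222… → ⌈·⌉ = 1338

124, 276, 428, 579, 731, 883, 1035, 1186, 1338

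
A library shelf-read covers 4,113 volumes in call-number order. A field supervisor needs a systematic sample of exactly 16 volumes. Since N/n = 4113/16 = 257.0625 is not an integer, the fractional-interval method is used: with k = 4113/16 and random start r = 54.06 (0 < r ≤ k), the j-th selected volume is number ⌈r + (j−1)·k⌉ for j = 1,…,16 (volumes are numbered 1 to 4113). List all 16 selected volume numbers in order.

j=1: r + 0k = 54.06 → ⌈·⌉ = 55
j=2: r + 1k = 311.1225 → ⌈·⌉ = 312
j=3: r + 2k = 568.185 → ⌈·⌉ = 569
j=4: r + 3k = 825.2475 → ⌈·⌉ = 826
j=5: r + 4k = 1082.31 → ⌈·⌉ = 1083
j=6: r + 5k = 1339.3725 → ⌈·⌉ = 1340
j=7: r + 6k = 1596.435 → ⌈·⌉ = 1597
j=8: r + 7k = 1853.4975 → ⌈·⌉ = 1854
j=9: r + 8k = 2110.56 → ⌈·⌉ = 2111
j=10: r + 9k = 2367.6225 → ⌈·⌉ = 2368
j=11: r + 10k = 2624.685 → ⌈·⌉ = 2625
j=12: r + 11k = 2881.7475 → ⌈·⌉ = 2882
j=13: r + 12k = 3138.81 → ⌈·⌉ = 3139
j=14: r + 13k = 3395.8725 → ⌈·⌉ = 3396
j=15: r + 14k = 3652.935 → ⌈·⌉ = 3653
j=16: r + 15k = 3909.9975 → ⌈·⌉ = 3910

55, 312, 569, 826, 1083, 1340, 1597, 1854, 2111, 2368, 2625, 2882, 3139, 3396, 3653, 3910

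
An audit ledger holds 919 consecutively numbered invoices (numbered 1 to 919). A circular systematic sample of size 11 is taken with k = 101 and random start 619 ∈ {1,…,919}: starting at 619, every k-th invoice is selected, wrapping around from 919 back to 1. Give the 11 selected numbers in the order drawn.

619, 720, 821, 3, 104, 205, 306, 407, 508, 609, 710

Selection 1: 619
Selection 2: 619 + 101 = 720
Selection 3: 720 + 101 = 821
Selection 4: 821 + 101 = 922 → 922 − 919 = 3
Selection 5: 3 + 101 = 104
Selection 6: 104 + 101 = 205
Selection 7: 205 + 101 = 306
Selection 8: 306 + 101 = 407
Selection 9: 407 + 101 = 508
Selection 10: 508 + 101 = 609
Selection 11: 609 + 101 = 710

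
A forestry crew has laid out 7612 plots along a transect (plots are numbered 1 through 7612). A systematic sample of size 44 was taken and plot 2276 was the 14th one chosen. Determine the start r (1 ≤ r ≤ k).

k = 7612/44 = 173
r = 2276 − (14−1)×173 = 2276 − 2249 = 27

27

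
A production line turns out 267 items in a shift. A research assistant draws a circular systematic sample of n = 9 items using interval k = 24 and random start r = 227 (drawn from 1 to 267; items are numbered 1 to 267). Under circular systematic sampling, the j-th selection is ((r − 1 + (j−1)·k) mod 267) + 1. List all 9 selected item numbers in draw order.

227, 251, 8, 32, 56, 80, 104, 128, 152

Selection 1: 227
Selection 2: 227 + 24 = 251
Selection 3: 251 + 24 = 275 → 275 − 267 = 8
Selection 4: 8 + 24 = 32
Selection 5: 32 + 24 = 56
Selection 6: 56 + 24 = 80
Selection 7: 80 + 24 = 104
Selection 8: 104 + 24 = 128
Selection 9: 128 + 24 = 152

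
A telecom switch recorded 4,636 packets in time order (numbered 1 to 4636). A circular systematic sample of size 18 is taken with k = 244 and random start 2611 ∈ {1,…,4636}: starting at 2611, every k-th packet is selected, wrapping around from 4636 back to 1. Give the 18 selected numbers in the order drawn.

2611, 2855, 3099, 3343, 3587, 3831, 4075, 4319, 4563, 171, 415, 659, 903, 1147, 1391, 1635, 1879, 2123

Selection 1: 2611
Selection 2: 2611 + 244 = 2855
Selection 3: 2855 + 244 = 3099
Selection 4: 3099 + 244 = 3343
Selection 5: 3343 + 244 = 3587
Selection 6: 3587 + 244 = 3831
Selection 7: 3831 + 244 = 4075
Selection 8: 4075 + 244 = 4319
Selection 9: 4319 + 244 = 4563
Selection 10: 4563 + 244 = 4807 → 4807 − 4636 = 171
Selection 11: 171 + 244 = 415
Selection 12: 415 + 244 = 659
Selection 13: 659 + 244 = 903
Selection 14: 903 + 244 = 1147
Selection 15: 1147 + 244 = 1391
Selection 16: 1391 + 244 = 1635
Selection 17: 1635 + 244 = 1879
Selection 18: 1879 + 244 = 2123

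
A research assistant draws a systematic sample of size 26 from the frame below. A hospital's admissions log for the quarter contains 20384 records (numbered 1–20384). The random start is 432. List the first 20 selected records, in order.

k = N/n = 20384/26 = 784
record 1: 432
record 2: 432 + 784 = 1216
record 3: 1216 + 784 = 2000
record 4: 2000 + 784 = 2784
record 5: 2784 + 784 = 3568
record 6: 3568 + 784 = 4352
record 7: 4352 + 784 = 5136
record 8: 5136 + 784 = 5920
record 9: 5920 + 784 = 6704
record 10: 6704 + 784 = 7488
record 11: 7488 + 784 = 8272
record 12: 8272 + 784 = 9056
record 13: 9056 + 784 = 9840
record 14: 9840 + 784 = 10624
record 15: 10624 + 784 = 11408
record 16: 11408 + 784 = 12192
record 17: 12192 + 784 = 12976
record 18: 12976 + 784 = 13760
record 19: 13760 + 784 = 14544
record 20: 14544 + 784 = 15328

432, 1216, 2000, 2784, 3568, 4352, 5136, 5920, 6704, 7488, 8272, 9056, 9840, 10624, 11408, 12192, 12976, 13760, 14544, 15328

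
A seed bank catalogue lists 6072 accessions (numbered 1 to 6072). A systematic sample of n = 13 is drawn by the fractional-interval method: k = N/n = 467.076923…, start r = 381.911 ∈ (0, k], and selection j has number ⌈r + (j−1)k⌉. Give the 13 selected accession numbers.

382, 849, 1317, 1784, 2251, 2718, 3185, 3652, 4119, 4586, 5053, 5520, 5987

j=1: r + 0k = 381.911 → ⌈·⌉ = 382
j=2: r + 1k = 848.987923… → ⌈·⌉ = 849
j=3: r + 2k = 1316.064846… → ⌈·⌉ = 1317
j=4: r + 3k = 1783.141769… → ⌈·⌉ = 1784
j=5: r + 4k = 2250.218692… → ⌈·⌉ = 2251
j=6: r + 5k = 2717.295615… → ⌈·⌉ = 2718
j=7: r + 6k = 3184.372538… → ⌈·⌉ = 3185
j=8: r + 7k = 3651.449461… → ⌈·⌉ = 3652
j=9: r + 8k = 4118.526384… → ⌈·⌉ = 4119
j=10: r + 9k = 4585.603307… → ⌈·⌉ = 4586
j=11: r + 10k = 5052.680230… → ⌈·⌉ = 5053
j=12: r + 11k = 5519.757153… → ⌈·⌉ = 5520
j=13: r + 12k = 5986.834076… → ⌈·⌉ = 5987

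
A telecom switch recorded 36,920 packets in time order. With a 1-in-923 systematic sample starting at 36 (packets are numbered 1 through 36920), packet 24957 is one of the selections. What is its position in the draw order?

28

k = 923
position = (24957 − 36)/923 + 1 = 24921/923 + 1 = 27 + 1 = 28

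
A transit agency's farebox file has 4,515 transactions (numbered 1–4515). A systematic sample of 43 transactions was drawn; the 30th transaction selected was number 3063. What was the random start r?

18

k = 4515/43 = 105
r = 3063 − (30−1)×105 = 3063 − 3045 = 18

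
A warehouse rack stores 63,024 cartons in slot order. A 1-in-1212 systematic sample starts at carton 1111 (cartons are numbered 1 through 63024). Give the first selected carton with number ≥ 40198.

41107

k = 1212
Steps past start: ⌈(40198 − 1111)/1212⌉ = ⌈39087/1212⌉ = 33
Selected carton: 1111 + 33×1212 = 41107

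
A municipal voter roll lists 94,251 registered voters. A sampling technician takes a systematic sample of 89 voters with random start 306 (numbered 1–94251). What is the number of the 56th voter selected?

58551

k = 94251/89 = 1059
56th selection = r + (56−1)·k = 306 + 55×1059 = 306 + 58245 = 58551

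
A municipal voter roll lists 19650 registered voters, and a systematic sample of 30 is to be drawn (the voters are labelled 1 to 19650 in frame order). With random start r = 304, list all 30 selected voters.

304, 959, 1614, 2269, 2924, 3579, 4234, 4889, 5544, 6199, 6854, 7509, 8164, 8819, 9474, 10129, 10784, 11439, 12094, 12749, 13404, 14059, 14714, 15369, 16024, 16679, 17334, 17989, 18644, 19299

k = N/n = 19650/30 = 655
voter 1: 304
voter 2: 304 + 655 = 959
voter 3: 959 + 655 = 1614
voter 4: 1614 + 655 = 2269
voter 5: 2269 + 655 = 2924
voter 6: 2924 + 655 = 3579
voter 7: 3579 + 655 = 4234
voter 8: 4234 + 655 = 4889
voter 9: 4889 + 655 = 5544
voter 10: 5544 + 655 = 6199
voter 11: 6199 + 655 = 6854
voter 12: 6854 + 655 = 7509
voter 13: 7509 + 655 = 8164
voter 14: 8164 + 655 = 8819
voter 15: 8819 + 655 = 9474
voter 16: 9474 + 655 = 10129
voter 17: 10129 + 655 = 10784
voter 18: 10784 + 655 = 11439
voter 19: 11439 + 655 = 12094
voter 20: 12094 + 655 = 12749
voter 21: 12749 + 655 = 13404
voter 22: 13404 + 655 = 14059
voter 23: 14059 + 655 = 14714
voter 24: 14714 + 655 = 15369
voter 25: 15369 + 655 = 16024
voter 26: 16024 + 655 = 16679
voter 27: 16679 + 655 = 17334
voter 28: 17334 + 655 = 17989
voter 29: 17989 + 655 = 18644
voter 30: 18644 + 655 = 19299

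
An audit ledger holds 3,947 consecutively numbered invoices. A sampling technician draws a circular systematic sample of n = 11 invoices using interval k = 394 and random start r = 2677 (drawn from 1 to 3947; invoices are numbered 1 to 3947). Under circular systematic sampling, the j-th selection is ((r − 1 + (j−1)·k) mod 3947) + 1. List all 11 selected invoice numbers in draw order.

Selection 1: 2677
Selection 2: 2677 + 394 = 3071
Selection 3: 3071 + 394 = 3465
Selection 4: 3465 + 394 = 3859
Selection 5: 3859 + 394 = 4253 → 4253 − 3947 = 306
Selection 6: 306 + 394 = 700
Selection 7: 700 + 394 = 1094
Selection 8: 1094 + 394 = 1488
Selection 9: 1488 + 394 = 1882
Selection 10: 1882 + 394 = 2276
Selection 11: 2276 + 394 = 2670

2677, 3071, 3465, 3859, 306, 700, 1094, 1488, 1882, 2276, 2670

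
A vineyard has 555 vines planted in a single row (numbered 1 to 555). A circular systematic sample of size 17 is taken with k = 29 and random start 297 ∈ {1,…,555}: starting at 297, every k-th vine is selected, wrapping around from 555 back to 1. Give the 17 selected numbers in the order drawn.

297, 326, 355, 384, 413, 442, 471, 500, 529, 3, 32, 61, 90, 119, 148, 177, 206

Selection 1: 297
Selection 2: 297 + 29 = 326
Selection 3: 326 + 29 = 355
Selection 4: 355 + 29 = 384
Selection 5: 384 + 29 = 413
Selection 6: 413 + 29 = 442
Selection 7: 442 + 29 = 471
Selection 8: 471 + 29 = 500
Selection 9: 500 + 29 = 529
Selection 10: 529 + 29 = 558 → 558 − 555 = 3
Selection 11: 3 + 29 = 32
Selection 12: 32 + 29 = 61
Selection 13: 61 + 29 = 90
Selection 14: 90 + 29 = 119
Selection 15: 119 + 29 = 148
Selection 16: 148 + 29 = 177
Selection 17: 177 + 29 = 206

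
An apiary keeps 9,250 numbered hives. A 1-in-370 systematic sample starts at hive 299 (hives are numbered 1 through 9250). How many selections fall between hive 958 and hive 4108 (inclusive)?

k = 370
First selection ≥ 958: 299 + ⌈(958−299)/370⌉·370 = 299 + 2×370 = 1039
Last selection ≤ 4108: 299 + ⌊(4108−299)/370⌋·370 = 299 + 10×370 = 3999
Count = 10 − 2 + 1 = 9

9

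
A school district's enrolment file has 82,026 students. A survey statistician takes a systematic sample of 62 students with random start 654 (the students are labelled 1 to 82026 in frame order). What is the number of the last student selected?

k = 82026/62 = 1323
62nd selection = r + (62−1)·k = 654 + 61×1323 = 654 + 80703 = 81357

81357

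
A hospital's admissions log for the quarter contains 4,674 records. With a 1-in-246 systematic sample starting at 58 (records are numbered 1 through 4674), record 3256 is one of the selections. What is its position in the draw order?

14

k = 246
position = (3256 − 58)/246 + 1 = 3198/246 + 1 = 13 + 1 = 14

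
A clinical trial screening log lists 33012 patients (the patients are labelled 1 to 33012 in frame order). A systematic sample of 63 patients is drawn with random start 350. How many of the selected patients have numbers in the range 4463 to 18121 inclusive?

k = 33012/63 = 524
First selection ≥ 4463: 350 + ⌈(4463−350)/524⌉·524 = 350 + 8×524 = 4542
Last selection ≤ 18121: 350 + ⌊(18121−350)/524⌋·524 = 350 + 33×524 = 17642
Count = 33 − 8 + 1 = 26

26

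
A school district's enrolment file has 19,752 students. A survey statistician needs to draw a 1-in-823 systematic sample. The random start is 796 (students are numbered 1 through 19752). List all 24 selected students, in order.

student 1: 796
student 2: 796 + 823 = 1619
student 3: 1619 + 823 = 2442
student 4: 2442 + 823 = 3265
student 5: 3265 + 823 = 4088
student 6: 4088 + 823 = 4911
student 7: 4911 + 823 = 5734
student 8: 5734 + 823 = 6557
student 9: 6557 + 823 = 7380
student 10: 7380 + 823 = 8203
student 11: 8203 + 823 = 9026
student 12: 9026 + 823 = 9849
student 13: 9849 + 823 = 10672
student 14: 10672 + 823 = 11495
student 15: 11495 + 823 = 12318
student 16: 12318 + 823 = 13141
student 17: 13141 + 823 = 13964
student 18: 13964 + 823 = 14787
student 19: 14787 + 823 = 15610
student 20: 15610 + 823 = 16433
student 21: 16433 + 823 = 17256
student 22: 17256 + 823 = 18079
student 23: 18079 + 823 = 18902
student 24: 18902 + 823 = 19725

796, 1619, 2442, 3265, 4088, 4911, 5734, 6557, 7380, 8203, 9026, 9849, 10672, 11495, 12318, 13141, 13964, 14787, 15610, 16433, 17256, 18079, 18902, 19725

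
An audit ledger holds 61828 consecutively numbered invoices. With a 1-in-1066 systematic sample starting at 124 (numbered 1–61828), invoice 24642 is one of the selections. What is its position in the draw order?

24

k = 1066
position = (24642 − 124)/1066 + 1 = 24518/1066 + 1 = 23 + 1 = 24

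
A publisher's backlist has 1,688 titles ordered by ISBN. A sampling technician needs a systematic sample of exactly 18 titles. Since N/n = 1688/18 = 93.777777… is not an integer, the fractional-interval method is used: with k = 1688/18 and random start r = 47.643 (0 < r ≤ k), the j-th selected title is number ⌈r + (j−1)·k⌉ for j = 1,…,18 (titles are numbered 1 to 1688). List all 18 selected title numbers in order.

48, 142, 236, 329, 423, 517, 611, 705, 798, 892, 986, 1080, 1173, 1267, 1361, 1455, 1549, 1642

j=1: r + 0k = 47.643 → ⌈·⌉ = 48
j=2: r + 1k = 141.420777… → ⌈·⌉ = 142
j=3: r + 2k = 235.198555… → ⌈·⌉ = 236
j=4: r + 3k = 328.976333… → ⌈·⌉ = 329
j=5: r + 4k = 422.754111… → ⌈·⌉ = 423
j=6: r + 5k = 516.531888… → ⌈·⌉ = 517
j=7: r + 6k = 610.309666… → ⌈·⌉ = 611
j=8: r + 7k = 704.087444… → ⌈·⌉ = 705
j=9: r + 8k = 797.865222… → ⌈·⌉ = 798
j=10: r + 9k = 891.643 → ⌈·⌉ = 892
j=11: r + 10k = 985.420777… → ⌈·⌉ = 986
j=12: r + 11k = 1079.198555… → ⌈·⌉ = 1080
j=13: r + 12k = 1172.976333… → ⌈·⌉ = 1173
j=14: r + 13k = 1266.754111… → ⌈·⌉ = 1267
j=15: r + 14k = 1360.531888… → ⌈·⌉ = 1361
j=16: r + 15k = 1454.309666… → ⌈·⌉ = 1455
j=17: r + 16k = 1548.087444… → ⌈·⌉ = 1549
j=18: r + 17k = 1641.865222… → ⌈·⌉ = 1642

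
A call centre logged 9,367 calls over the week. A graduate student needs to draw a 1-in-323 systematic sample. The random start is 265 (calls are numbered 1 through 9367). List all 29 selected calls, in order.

265, 588, 911, 1234, 1557, 1880, 2203, 2526, 2849, 3172, 3495, 3818, 4141, 4464, 4787, 5110, 5433, 5756, 6079, 6402, 6725, 7048, 7371, 7694, 8017, 8340, 8663, 8986, 9309

call 1: 265
call 2: 265 + 323 = 588
call 3: 588 + 323 = 911
call 4: 911 + 323 = 1234
call 5: 1234 + 323 = 1557
call 6: 1557 + 323 = 1880
call 7: 1880 + 323 = 2203
call 8: 2203 + 323 = 2526
call 9: 2526 + 323 = 2849
call 10: 2849 + 323 = 3172
call 11: 3172 + 323 = 3495
call 12: 3495 + 323 = 3818
call 13: 3818 + 323 = 4141
call 14: 4141 + 323 = 4464
call 15: 4464 + 323 = 4787
call 16: 4787 + 323 = 5110
call 17: 5110 + 323 = 5433
call 18: 5433 + 323 = 5756
call 19: 5756 + 323 = 6079
call 20: 6079 + 323 = 6402
call 21: 6402 + 323 = 6725
call 22: 6725 + 323 = 7048
call 23: 7048 + 323 = 7371
call 24: 7371 + 323 = 7694
call 25: 7694 + 323 = 8017
call 26: 8017 + 323 = 8340
call 27: 8340 + 323 = 8663
call 28: 8663 + 323 = 8986
call 29: 8986 + 323 = 9309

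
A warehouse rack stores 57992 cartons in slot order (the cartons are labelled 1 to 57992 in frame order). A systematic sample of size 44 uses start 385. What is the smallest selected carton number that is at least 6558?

6975

k = 57992/44 = 1318
Steps past start: ⌈(6558 − 385)/1318⌉ = ⌈6173/1318⌉ = 5
Selected carton: 385 + 5×1318 = 6975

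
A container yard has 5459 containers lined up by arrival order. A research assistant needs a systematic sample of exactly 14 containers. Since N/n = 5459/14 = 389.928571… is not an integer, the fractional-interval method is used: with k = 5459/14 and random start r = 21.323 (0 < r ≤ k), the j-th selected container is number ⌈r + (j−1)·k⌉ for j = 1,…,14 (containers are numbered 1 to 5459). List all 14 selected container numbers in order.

j=1: r + 0k = 21.323 → ⌈·⌉ = 22
j=2: r + 1k = 411.251571… → ⌈·⌉ = 412
j=3: r + 2k = 801.180142… → ⌈·⌉ = 802
j=4: r + 3k = 1191.108714… → ⌈·⌉ = 1192
j=5: r + 4k = 1581.037285… → ⌈·⌉ = 1582
j=6: r + 5k = 1970.965857… → ⌈·⌉ = 1971
j=7: r + 6k = 2360.894428… → ⌈·⌉ = 2361
j=8: r + 7k = 2750.823 → ⌈·⌉ = 2751
j=9: r + 8k = 3140.751571… → ⌈·⌉ = 3141
j=10: r + 9k = 3530.680142… → ⌈·⌉ = 3531
j=11: r + 10k = 3920.608714… → ⌈·⌉ = 3921
j=12: r + 11k = 4310.537285… → ⌈·⌉ = 4311
j=13: r + 12k = 4700.465857… → ⌈·⌉ = 4701
j=14: r + 13k = 5090.394428… → ⌈·⌉ = 5091

22, 412, 802, 1192, 1582, 1971, 2361, 2751, 3141, 3531, 3921, 4311, 4701, 5091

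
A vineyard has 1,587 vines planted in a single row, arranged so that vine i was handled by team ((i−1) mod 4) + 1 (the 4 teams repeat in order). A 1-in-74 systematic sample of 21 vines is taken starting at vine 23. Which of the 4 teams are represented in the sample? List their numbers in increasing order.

Consecutive selections differ by k = 74, so their team numbers differ by 74 mod 4 = 2.
gcd(74, 4) = 2, so the sample visits 4/2 = 2 distinct residues mod 4.
Start 23 is team 3; the teams hit are 1, 3.

1, 3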